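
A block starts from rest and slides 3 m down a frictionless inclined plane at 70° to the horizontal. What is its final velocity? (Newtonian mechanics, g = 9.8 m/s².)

a = g sin(θ) = 9.8 × sin(70°) = 9.209 m/s²
v = √(2ad) = √(2 × 9.209 × 3) = 7.43 m/s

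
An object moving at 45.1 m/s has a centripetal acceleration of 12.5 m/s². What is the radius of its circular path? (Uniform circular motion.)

r = v²/a_c = 45.1²/12.5 = 162.72 m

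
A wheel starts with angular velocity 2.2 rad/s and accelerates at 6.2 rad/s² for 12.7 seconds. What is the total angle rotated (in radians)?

θ = ω₀t + ½αt² = 2.2×12.7 + ½×6.2×12.7² = 527.94 rad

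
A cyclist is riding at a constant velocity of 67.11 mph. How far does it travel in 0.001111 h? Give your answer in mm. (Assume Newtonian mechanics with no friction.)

v = 67.11 mph × 0.44704 = 30.0009 m/s
t = 0.001111 h × 3600.0 = 3.9996 s
d = v × t = 30.0009 × 3.9996 = 119.992 m
d = 119.992 m / 0.001 = 120000 mm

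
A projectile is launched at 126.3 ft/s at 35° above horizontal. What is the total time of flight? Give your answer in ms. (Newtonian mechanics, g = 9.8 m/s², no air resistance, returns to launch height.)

v₀ = 126.3 ft/s × 0.3048 = 38.4962 m/s
T = 2 × v₀ × sin(θ) / g = 2 × 38.4962 × sin(35°) / 9.8 = 2 × 38.4962 × 0.573576 / 9.8 = 4.50622 s
T = 4.50622 s / 0.001 = 4506 ms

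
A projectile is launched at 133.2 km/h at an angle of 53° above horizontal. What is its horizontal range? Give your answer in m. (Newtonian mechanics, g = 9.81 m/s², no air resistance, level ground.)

v₀ = 133.2 km/h × 0.2777777777777778 = 37.0 m/s
R = v₀² × sin(2θ) / g = 37.0² × sin(2 × 53°) / 9.81 = 1369.0 × 0.961262 / 9.81 = 134.1 m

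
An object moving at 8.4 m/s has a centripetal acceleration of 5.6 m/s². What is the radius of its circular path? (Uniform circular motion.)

r = v²/a_c = 8.4²/5.6 = 12.6 m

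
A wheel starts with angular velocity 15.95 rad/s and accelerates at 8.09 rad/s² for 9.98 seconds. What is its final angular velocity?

ω = ω₀ + αt = 15.95 + 8.09 × 9.98 = 96.69 rad/s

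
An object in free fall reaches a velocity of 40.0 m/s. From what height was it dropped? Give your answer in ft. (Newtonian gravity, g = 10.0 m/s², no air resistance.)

h = v² / (2g) = 40.0² / (2 × 10.0) = 80.0 m
h = 80.0 m / 0.3048 = 262.5 ft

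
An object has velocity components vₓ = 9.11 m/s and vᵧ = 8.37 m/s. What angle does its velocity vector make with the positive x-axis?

θ = arctan(vᵧ/vₓ) = arctan(8.37/9.11) = 42.58°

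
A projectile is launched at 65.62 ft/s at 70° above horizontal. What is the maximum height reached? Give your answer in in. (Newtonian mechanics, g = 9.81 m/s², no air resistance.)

v₀ = 65.62 ft/s × 0.3048 = 20.001 m/s
H = v₀² × sin²(θ) / (2g) = 20.001² × sin(70°)² / (2 × 9.81) = 400.04 × 0.883022 / 19.62 = 18.0043 m
H = 18.0043 m / 0.0254 = 708.8 in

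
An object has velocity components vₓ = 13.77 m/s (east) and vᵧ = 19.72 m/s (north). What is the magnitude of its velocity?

|v| = √(vₓ² + vᵧ²) = √(13.77² + 19.72²) = √(578.4913) = 24.05 m/s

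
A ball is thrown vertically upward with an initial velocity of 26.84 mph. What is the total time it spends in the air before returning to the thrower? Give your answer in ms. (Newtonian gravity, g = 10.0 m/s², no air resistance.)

v₀ = 26.84 mph × 0.44704 = 11.9986 m/s
t_total = 2 × v₀ / g = 2 × 11.9986 / 10.0 = 2.39972 s
t_total = 2.39972 s / 0.001 = 2400 ms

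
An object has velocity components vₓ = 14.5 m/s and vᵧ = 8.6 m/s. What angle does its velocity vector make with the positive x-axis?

θ = arctan(vᵧ/vₓ) = arctan(8.6/14.5) = 30.67°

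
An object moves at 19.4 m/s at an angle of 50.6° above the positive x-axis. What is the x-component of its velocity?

vₓ = v cos(θ) = 19.4 × cos(50.6°) = 12.31 m/s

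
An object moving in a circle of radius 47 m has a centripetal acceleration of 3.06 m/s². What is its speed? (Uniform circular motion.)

v = √(a_c × r) = √(3.06 × 47) = 11.99 m/s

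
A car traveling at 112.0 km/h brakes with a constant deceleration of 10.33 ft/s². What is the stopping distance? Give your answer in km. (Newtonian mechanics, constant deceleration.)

v₀ = 112.0 km/h × 0.2777777777777778 = 31.1111 m/s
a = 10.33 ft/s² × 0.3048 = 3.14858 m/s²
d = v₀² / (2a) = 31.1111² / (2 × 3.14858) = 967.901 / 6.29716 = 153.704 m
d = 153.704 m / 1000.0 = 0.1537 km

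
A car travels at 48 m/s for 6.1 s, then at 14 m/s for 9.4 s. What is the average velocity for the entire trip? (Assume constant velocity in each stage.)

d₁ = v₁t₁ = 48 × 6.1 = 292.8 m
d₂ = v₂t₂ = 14 × 9.4 = 131.6 m
d_total = 424.4 m, t_total = 15.5 s
v_avg = d_total/t_total = 424.4/15.5 = 27.38 m/s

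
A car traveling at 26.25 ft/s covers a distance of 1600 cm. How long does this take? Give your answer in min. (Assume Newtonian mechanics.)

d = 1600 cm × 0.01 = 16.0 m
v = 26.25 ft/s × 0.3048 = 8.001 m/s
t = d / v = 16.0 / 8.001 = 1.99975 s
t = 1.99975 s / 60.0 = 0.03333 min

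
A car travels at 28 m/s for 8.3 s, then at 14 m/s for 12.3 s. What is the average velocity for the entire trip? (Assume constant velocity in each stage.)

d₁ = v₁t₁ = 28 × 8.3 = 232.4 m
d₂ = v₂t₂ = 14 × 12.3 = 172.2 m
d_total = 404.6 m, t_total = 20.6 s
v_avg = d_total/t_total = 404.6/20.6 = 19.64 m/s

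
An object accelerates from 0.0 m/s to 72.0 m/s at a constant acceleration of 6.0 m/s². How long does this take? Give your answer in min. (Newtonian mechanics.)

t = (v - v₀) / a = (72.0 - 0.0) / 6.0 = 12.0 s
t = 12.0 s / 60.0 = 0.2 min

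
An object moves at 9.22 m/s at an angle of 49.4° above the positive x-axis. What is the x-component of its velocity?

vₓ = v cos(θ) = 9.22 × cos(49.4°) = 6.0 m/s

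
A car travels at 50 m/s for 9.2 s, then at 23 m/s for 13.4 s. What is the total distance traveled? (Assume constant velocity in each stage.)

d₁ = v₁t₁ = 50 × 9.2 = 460.0 m
d₂ = v₂t₂ = 23 × 13.4 = 308.2 m
d_total = 460.0 + 308.2 = 768.2 m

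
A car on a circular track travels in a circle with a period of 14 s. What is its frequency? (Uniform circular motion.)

f = 1/T = 1/14 = 0.0714 Hz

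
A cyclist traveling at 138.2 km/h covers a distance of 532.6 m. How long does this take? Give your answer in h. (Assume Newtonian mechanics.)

v = 138.2 km/h × 0.2777777777777778 = 38.3889 m/s
t = d / v = 532.6 / 38.3889 = 13.8738 s
t = 13.8738 s / 3600.0 = 0.003854 h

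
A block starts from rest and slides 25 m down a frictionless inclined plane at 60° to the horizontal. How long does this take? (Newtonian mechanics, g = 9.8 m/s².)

a = g sin(θ) = 9.8 × sin(60°) = 8.487 m/s²
t = √(2d/a) = √(2 × 25 / 8.487) = 2.43 s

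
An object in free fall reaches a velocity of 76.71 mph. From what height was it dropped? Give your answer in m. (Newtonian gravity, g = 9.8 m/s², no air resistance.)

v = 76.71 mph × 0.44704 = 34.2924 m/s
h = v² / (2g) = 34.2924² / (2 × 9.8) = 60.0 m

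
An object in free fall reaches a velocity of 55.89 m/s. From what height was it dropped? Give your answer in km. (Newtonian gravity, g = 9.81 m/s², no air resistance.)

h = v² / (2g) = 55.89² / (2 × 9.81) = 159.21 m
h = 159.21 m / 1000.0 = 0.1592 km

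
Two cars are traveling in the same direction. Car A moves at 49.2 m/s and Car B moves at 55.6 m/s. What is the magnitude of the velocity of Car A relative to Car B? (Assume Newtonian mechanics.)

v_rel = |v_A - v_B| = |49.2 - 55.6| = 6.4 m/s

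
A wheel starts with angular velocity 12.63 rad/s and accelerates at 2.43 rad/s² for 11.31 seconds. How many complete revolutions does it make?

θ = ω₀t + ½αt² = 12.63×11.31 + ½×2.43×11.31² = 298.2633615 rad
Total revolutions = θ/(2π) = 298.2633615/(2π) = 47.47
Complete revolutions = ⌊47.47⌋ = 47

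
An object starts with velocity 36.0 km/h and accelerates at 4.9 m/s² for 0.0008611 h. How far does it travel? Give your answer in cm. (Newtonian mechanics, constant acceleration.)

v₀ = 36.0 km/h × 0.2777777777777778 = 10.0 m/s
t = 0.0008611 h × 3600.0 = 3.09996 s
d = v₀ × t + ½ × a × t² = 10.0 × 3.09996 + 0.5 × 4.9 × 3.09996² = 54.5435 m
d = 54.5435 m / 0.01 = 5454 cm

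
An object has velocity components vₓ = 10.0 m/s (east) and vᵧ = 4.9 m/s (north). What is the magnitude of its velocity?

|v| = √(vₓ² + vᵧ²) = √(10.0² + 4.9²) = √(124.01) = 11.14 m/s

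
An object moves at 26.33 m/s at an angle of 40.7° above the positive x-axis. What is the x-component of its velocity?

vₓ = v cos(θ) = 26.33 × cos(40.7°) = 19.96 m/s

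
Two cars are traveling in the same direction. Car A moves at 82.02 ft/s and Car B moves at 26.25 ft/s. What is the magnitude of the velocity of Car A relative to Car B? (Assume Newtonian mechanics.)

v_rel = |v_A - v_B| = |82.02 - 26.25| = 55.77 ft/s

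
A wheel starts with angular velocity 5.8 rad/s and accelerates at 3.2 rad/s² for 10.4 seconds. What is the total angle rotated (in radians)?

θ = ω₀t + ½αt² = 5.8×10.4 + ½×3.2×10.4² = 233.38 rad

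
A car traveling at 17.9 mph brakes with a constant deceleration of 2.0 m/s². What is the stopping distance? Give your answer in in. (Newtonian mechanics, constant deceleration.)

v₀ = 17.9 mph × 0.44704 = 8.00202 m/s
d = v₀² / (2a) = 8.00202² / (2 × 2.0) = 64.0323 / 4.0 = 16.0081 m
d = 16.0081 m / 0.0254 = 630.2 in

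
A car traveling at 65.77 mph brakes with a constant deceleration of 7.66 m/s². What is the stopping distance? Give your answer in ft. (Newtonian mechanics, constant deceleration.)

v₀ = 65.77 mph × 0.44704 = 29.4018 m/s
d = v₀² / (2a) = 29.4018² / (2 × 7.66) = 864.466 / 15.32 = 56.4273 m
d = 56.4273 m / 0.3048 = 185.1 ft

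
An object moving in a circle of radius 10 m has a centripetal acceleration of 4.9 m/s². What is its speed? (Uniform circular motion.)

v = √(a_c × r) = √(4.9 × 10) = 7.0 m/s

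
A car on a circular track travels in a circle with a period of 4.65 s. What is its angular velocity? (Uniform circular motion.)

ω = 2π/T = 2π/4.65 = 1.3512 rad/s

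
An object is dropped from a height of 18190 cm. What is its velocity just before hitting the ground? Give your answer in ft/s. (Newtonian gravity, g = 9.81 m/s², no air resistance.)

h = 18190 cm × 0.01 = 181.9 m
v = √(2gh) = √(2 × 9.81 × 181.9) = 59.7401 m/s
v = 59.7401 m/s / 0.3048 = 196.0 ft/s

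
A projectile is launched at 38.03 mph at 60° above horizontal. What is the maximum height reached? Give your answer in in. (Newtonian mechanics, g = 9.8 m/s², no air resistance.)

v₀ = 38.03 mph × 0.44704 = 17.0009 m/s
H = v₀² × sin²(θ) / (2g) = 17.0009² × sin(60°)² / (2 × 9.8) = 289.031 × 0.75 / 19.6 = 11.0599 m
H = 11.0599 m / 0.0254 = 435.4 in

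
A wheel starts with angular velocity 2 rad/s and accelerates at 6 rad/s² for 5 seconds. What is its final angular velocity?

ω = ω₀ + αt = 2 + 6 × 5 = 32 rad/s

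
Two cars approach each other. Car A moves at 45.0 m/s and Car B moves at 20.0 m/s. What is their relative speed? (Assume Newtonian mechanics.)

v_rel = v_A + v_B = 45.0 + 20.0 = 65.0 m/s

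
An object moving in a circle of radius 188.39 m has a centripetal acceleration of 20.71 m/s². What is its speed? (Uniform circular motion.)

v = √(a_c × r) = √(20.71 × 188.39) = 62.46 m/s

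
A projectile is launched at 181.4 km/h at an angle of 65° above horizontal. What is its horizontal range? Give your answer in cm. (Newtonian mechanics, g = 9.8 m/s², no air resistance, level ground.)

v₀ = 181.4 km/h × 0.2777777777777778 = 50.3889 m/s
R = v₀² × sin(2θ) / g = 50.3889² × sin(2 × 65°) / 9.8 = 2539.04 × 0.766044 / 9.8 = 198.471 m
R = 198.471 m / 0.01 = 19850 cm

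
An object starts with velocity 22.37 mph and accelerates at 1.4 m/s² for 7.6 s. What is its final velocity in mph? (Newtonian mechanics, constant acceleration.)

v₀ = 22.37 mph × 0.44704 = 10.0003 m/s
v = v₀ + a × t = 10.0003 + 1.4 × 7.6 = 20.6403 m/s
v = 20.6403 m/s / 0.44704 = 46.17 mph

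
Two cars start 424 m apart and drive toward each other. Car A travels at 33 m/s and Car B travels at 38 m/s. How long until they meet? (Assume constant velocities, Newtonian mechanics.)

Combined speed: v_combined = 33 + 38 = 71 m/s
Time to meet: t = d/v_combined = 424/71 = 5.97 s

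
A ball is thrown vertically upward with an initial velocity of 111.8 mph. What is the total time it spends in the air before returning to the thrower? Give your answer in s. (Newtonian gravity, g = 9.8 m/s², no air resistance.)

v₀ = 111.8 mph × 0.44704 = 49.9791 m/s
t_total = 2 × v₀ / g = 2 × 49.9791 / 9.8 = 10.2 s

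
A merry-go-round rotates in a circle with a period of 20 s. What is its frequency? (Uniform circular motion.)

f = 1/T = 1/20 = 0.05 Hz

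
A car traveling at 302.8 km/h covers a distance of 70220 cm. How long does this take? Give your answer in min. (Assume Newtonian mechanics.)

d = 70220 cm × 0.01 = 702.2 m
v = 302.8 km/h × 0.2777777777777778 = 84.1111 m/s
t = d / v = 702.2 / 84.1111 = 8.34848 s
t = 8.34848 s / 60.0 = 0.1391 min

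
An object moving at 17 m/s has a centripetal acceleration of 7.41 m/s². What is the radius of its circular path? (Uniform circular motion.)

r = v²/a_c = 17²/7.41 = 39.0 m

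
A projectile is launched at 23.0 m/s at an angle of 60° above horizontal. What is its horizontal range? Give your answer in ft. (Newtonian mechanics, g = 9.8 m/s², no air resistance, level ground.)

R = v₀² × sin(2θ) / g = 23.0² × sin(2 × 60°) / 9.8 = 529.0 × 0.866025 / 9.8 = 46.7477 m
R = 46.7477 m / 0.3048 = 153.4 ft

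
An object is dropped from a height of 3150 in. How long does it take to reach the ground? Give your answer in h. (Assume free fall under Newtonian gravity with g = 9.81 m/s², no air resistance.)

h = 3150 in × 0.0254 = 80.01 m
t = √(2h/g) = √(2 × 80.01 / 9.81) = 4.0388 s
t = 4.0388 s / 3600.0 = 0.001122 h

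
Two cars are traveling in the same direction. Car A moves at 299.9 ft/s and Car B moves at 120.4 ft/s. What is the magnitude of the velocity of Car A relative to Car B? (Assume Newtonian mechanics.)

v_rel = |v_A - v_B| = |299.9 - 120.4| = 179.5 ft/s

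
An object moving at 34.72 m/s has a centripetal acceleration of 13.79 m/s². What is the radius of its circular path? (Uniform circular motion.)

r = v²/a_c = 34.72²/13.79 = 87.42 m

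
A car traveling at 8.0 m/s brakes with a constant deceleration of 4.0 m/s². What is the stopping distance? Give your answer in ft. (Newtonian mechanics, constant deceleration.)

d = v₀² / (2a) = 8.0² / (2 × 4.0) = 64.0 / 8.0 = 8.0 m
d = 8.0 m / 0.3048 = 26.25 ft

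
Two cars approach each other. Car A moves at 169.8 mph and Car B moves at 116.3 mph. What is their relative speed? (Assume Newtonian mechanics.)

v_rel = v_A + v_B = 169.8 + 116.3 = 286.1 mph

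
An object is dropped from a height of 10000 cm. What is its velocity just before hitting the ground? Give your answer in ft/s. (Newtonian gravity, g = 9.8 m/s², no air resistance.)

h = 10000 cm × 0.01 = 100.0 m
v = √(2gh) = √(2 × 9.8 × 100.0) = 44.2719 m/s
v = 44.2719 m/s / 0.3048 = 145.2 ft/s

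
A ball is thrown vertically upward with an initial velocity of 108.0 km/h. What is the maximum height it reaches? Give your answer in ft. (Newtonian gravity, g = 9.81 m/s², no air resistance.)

v₀ = 108.0 km/h × 0.2777777777777778 = 30.0 m/s
h_max = v₀² / (2g) = 30.0² / (2 × 9.81) = 900.0 / 19.62 = 45.8716 m
h_max = 45.8716 m / 0.3048 = 150.5 ft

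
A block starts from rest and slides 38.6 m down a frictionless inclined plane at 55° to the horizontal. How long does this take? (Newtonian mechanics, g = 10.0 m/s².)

a = g sin(θ) = 10.0 × sin(55°) = 8.1915 m/s²
t = √(2d/a) = √(2 × 38.6 / 8.1915) = 3.07 s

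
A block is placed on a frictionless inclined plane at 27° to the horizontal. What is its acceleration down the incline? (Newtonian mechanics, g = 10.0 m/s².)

a = g sin(θ) = 10.0 × sin(27°) = 10.0 × 0.454 = 4.54 m/s²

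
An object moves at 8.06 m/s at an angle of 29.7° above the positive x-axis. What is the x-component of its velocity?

vₓ = v cos(θ) = 8.06 × cos(29.7°) = 7.0 m/s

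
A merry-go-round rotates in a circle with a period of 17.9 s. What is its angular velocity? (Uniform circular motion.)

ω = 2π/T = 2π/17.9 = 0.351 rad/s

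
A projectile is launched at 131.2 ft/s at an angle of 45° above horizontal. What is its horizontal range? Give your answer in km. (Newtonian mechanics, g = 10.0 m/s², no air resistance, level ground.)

v₀ = 131.2 ft/s × 0.3048 = 39.9898 m/s
R = v₀² × sin(2θ) / g = 39.9898² × sin(2 × 45°) / 10.0 = 1599.18 × 1.0 / 10.0 = 159.918 m
R = 159.918 m / 1000.0 = 0.1599 km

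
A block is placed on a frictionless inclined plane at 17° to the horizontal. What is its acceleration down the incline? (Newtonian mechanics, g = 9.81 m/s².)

a = g sin(θ) = 9.81 × sin(17°) = 9.81 × 0.2924 = 2.87 m/s²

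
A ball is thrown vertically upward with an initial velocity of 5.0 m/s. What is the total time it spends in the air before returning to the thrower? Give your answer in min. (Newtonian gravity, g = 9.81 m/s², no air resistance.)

t_total = 2 × v₀ / g = 2 × 5.0 / 9.81 = 1.01937 s
t_total = 1.01937 s / 60.0 = 0.01699 min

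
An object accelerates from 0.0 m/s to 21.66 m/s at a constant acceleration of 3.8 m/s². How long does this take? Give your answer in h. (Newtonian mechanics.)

t = (v - v₀) / a = (21.66 - 0.0) / 3.8 = 5.7 s
t = 5.7 s / 3600.0 = 0.001583 h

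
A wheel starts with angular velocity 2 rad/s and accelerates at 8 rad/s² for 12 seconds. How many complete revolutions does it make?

θ = ω₀t + ½αt² = 2×12 + ½×8×12² = 600.0 rad
Total revolutions = θ/(2π) = 600.0/(2π) = 95.49
Complete revolutions = ⌊95.49⌋ = 95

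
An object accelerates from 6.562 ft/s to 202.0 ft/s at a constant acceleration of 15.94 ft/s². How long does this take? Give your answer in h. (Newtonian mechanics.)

v₀ = 6.562 ft/s × 0.3048 = 2.0001 m/s
v = 202.0 ft/s × 0.3048 = 61.5696 m/s
a = 15.94 ft/s² × 0.3048 = 4.85851 m/s²
t = (v - v₀) / a = (61.5696 - 2.0001) / 4.85851 = 12.2609 s
t = 12.2609 s / 3600.0 = 0.003406 h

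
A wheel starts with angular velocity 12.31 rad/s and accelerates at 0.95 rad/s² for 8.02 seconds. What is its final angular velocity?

ω = ω₀ + αt = 12.31 + 0.95 × 8.02 = 19.93 rad/s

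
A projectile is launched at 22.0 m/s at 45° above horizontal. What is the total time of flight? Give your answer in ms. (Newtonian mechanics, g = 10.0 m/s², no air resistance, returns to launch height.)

T = 2 × v₀ × sin(θ) / g = 2 × 22.0 × sin(45°) / 10.0 = 2 × 22.0 × 0.707107 / 10.0 = 3.11127 s
T = 3.11127 s / 0.001 = 3111 ms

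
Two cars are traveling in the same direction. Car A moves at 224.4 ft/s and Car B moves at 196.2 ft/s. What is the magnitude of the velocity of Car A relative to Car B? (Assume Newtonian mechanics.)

v_rel = |v_A - v_B| = |224.4 - 196.2| = 28.2 ft/s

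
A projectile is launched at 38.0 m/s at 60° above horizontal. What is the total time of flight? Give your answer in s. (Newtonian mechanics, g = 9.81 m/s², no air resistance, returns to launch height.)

T = 2 × v₀ × sin(θ) / g = 2 × 38.0 × sin(60°) / 9.81 = 2 × 38.0 × 0.866025 / 9.81 = 6.709 s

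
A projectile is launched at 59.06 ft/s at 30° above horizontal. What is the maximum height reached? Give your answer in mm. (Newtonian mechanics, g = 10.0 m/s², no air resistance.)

v₀ = 59.06 ft/s × 0.3048 = 18.0015 m/s
H = v₀² × sin²(θ) / (2g) = 18.0015² × sin(30°)² / (2 × 10.0) = 324.054 × 0.25 / 20.0 = 4.05068 m
H = 4.05068 m / 0.001 = 4051 mm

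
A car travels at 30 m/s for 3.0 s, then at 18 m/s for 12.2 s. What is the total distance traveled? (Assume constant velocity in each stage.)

d₁ = v₁t₁ = 30 × 3.0 = 90.0 m
d₂ = v₂t₂ = 18 × 12.2 = 219.6 m
d_total = 90.0 + 219.6 = 309.6 m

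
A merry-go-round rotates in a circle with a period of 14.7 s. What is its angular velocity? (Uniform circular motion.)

ω = 2π/T = 2π/14.7 = 0.4274 rad/s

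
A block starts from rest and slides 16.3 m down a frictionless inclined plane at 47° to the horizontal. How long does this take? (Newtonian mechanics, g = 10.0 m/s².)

a = g sin(θ) = 10.0 × sin(47°) = 7.3135 m/s²
t = √(2d/a) = √(2 × 16.3 / 7.3135) = 2.11 s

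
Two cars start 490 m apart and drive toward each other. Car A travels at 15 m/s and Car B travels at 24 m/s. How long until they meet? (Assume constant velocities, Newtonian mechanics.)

Combined speed: v_combined = 15 + 24 = 39 m/s
Time to meet: t = d/v_combined = 490/39 = 12.56 s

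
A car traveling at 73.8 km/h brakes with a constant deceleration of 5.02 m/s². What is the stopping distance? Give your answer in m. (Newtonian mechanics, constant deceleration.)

v₀ = 73.8 km/h × 0.2777777777777778 = 20.5 m/s
d = v₀² / (2a) = 20.5² / (2 × 5.02) = 420.25 / 10.04 = 41.86 m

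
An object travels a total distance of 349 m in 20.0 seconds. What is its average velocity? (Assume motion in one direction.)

v_avg = Δd / Δt = 349 / 20.0 = 17.45 m/s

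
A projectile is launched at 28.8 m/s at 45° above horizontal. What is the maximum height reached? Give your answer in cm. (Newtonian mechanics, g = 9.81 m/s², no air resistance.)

H = v₀² × sin²(θ) / (2g) = 28.8² × sin(45°)² / (2 × 9.81) = 829.44 × 0.5 / 19.62 = 21.1376 m
H = 21.1376 m / 0.01 = 2114 cm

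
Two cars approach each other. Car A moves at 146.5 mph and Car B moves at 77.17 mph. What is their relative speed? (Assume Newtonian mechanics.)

v_rel = v_A + v_B = 146.5 + 77.17 = 223.67 mph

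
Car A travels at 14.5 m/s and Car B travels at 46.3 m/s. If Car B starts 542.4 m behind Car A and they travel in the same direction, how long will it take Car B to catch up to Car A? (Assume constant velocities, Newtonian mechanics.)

Relative speed: v_rel = 46.3 - 14.5 = 31.8 m/s
Time to catch: t = d₀/v_rel = 542.4/31.8 = 17.06 s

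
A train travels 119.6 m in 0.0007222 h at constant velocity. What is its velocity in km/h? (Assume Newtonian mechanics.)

t = 0.0007222 h × 3600.0 = 2.59992 s
v = d / t = 119.6 / 2.59992 = 46.0014 m/s
v = 46.0014 m/s / 0.2777777777777778 = 165.6 km/h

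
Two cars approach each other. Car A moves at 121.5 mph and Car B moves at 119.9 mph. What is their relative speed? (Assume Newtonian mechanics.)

v_rel = v_A + v_B = 121.5 + 119.9 = 241.4 mph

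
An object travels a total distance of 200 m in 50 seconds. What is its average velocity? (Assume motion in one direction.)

v_avg = Δd / Δt = 200 / 50 = 4.0 m/s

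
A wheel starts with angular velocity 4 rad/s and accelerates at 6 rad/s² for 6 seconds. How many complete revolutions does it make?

θ = ω₀t + ½αt² = 4×6 + ½×6×6² = 132.0 rad
Total revolutions = θ/(2π) = 132.0/(2π) = 21.01
Complete revolutions = ⌊21.01⌋ = 21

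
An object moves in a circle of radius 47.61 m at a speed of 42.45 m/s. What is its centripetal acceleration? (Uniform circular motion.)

a_c = v²/r = 42.45²/47.61 = 1802.0025/47.61 = 37.85 m/s²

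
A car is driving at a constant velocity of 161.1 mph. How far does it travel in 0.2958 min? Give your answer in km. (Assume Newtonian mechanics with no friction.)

v = 161.1 mph × 0.44704 = 72.0181 m/s
t = 0.2958 min × 60.0 = 17.748 s
d = v × t = 72.0181 × 17.748 = 1278.18 m
d = 1278.18 m / 1000.0 = 1.278 km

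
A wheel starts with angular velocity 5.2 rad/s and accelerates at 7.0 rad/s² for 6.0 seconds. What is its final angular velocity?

ω = ω₀ + αt = 5.2 + 7.0 × 6.0 = 47.2 rad/s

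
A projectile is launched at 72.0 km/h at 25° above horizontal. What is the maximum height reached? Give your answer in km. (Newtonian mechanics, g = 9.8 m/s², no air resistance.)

v₀ = 72.0 km/h × 0.2777777777777778 = 20.0 m/s
H = v₀² × sin²(θ) / (2g) = 20.0² × sin(25°)² / (2 × 9.8) = 400.0 × 0.178606 / 19.6 = 3.64502 m
H = 3.64502 m / 1000.0 = 0.003645 km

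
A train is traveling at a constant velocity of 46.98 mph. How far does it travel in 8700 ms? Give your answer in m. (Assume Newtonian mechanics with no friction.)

v = 46.98 mph × 0.44704 = 21.0019 m/s
t = 8700 ms × 0.001 = 8.7 s
d = v × t = 21.0019 × 8.7 = 182.7 m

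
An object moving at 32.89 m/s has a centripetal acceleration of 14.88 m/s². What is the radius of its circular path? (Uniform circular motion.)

r = v²/a_c = 32.89²/14.88 = 72.7 m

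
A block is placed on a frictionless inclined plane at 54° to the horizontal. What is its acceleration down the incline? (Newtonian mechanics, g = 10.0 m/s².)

a = g sin(θ) = 10.0 × sin(54°) = 10.0 × 0.809 = 8.09 m/s²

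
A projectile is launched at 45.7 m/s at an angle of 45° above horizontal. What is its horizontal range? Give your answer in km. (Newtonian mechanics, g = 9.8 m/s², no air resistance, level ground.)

R = v₀² × sin(2θ) / g = 45.7² × sin(2 × 45°) / 9.8 = 2088.49 × 1.0 / 9.8 = 213.111 m
R = 213.111 m / 1000.0 = 0.2131 km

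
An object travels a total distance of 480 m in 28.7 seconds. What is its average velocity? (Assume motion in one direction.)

v_avg = Δd / Δt = 480 / 28.7 = 16.72 m/s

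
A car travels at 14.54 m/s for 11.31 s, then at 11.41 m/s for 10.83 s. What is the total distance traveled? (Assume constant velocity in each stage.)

d₁ = v₁t₁ = 14.54 × 11.31 = 164.4474 m
d₂ = v₂t₂ = 11.41 × 10.83 = 123.5703 m
d_total = 164.4474 + 123.5703 = 288.02 m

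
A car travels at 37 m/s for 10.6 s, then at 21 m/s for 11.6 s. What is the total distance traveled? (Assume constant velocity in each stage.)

d₁ = v₁t₁ = 37 × 10.6 = 392.2 m
d₂ = v₂t₂ = 21 × 11.6 = 243.6 m
d_total = 392.2 + 243.6 = 635.8 m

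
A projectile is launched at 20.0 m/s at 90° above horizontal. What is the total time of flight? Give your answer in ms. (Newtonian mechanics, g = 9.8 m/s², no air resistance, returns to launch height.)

T = 2 × v₀ × sin(θ) / g = 2 × 20.0 × sin(90°) / 9.8 = 2 × 20.0 × 1.0 / 9.8 = 4.08163 s
T = 4.08163 s / 0.001 = 4082 ms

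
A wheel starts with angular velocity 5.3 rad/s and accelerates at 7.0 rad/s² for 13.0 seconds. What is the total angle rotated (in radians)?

θ = ω₀t + ½αt² = 5.3×13.0 + ½×7.0×13.0² = 660.4 rad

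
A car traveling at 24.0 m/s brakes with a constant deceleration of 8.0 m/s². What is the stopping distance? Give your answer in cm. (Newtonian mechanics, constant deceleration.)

d = v₀² / (2a) = 24.0² / (2 × 8.0) = 576.0 / 16.0 = 36.0 m
d = 36.0 m / 0.01 = 3600 cm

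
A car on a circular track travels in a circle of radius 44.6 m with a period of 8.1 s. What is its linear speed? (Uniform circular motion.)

v = 2πr/T = 2π×44.6/8.1 = 34.6 m/s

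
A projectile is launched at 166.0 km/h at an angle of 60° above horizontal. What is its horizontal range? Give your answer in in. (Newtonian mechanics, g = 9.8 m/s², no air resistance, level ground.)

v₀ = 166.0 km/h × 0.2777777777777778 = 46.1111 m/s
R = v₀² × sin(2θ) / g = 46.1111² × sin(2 × 60°) / 9.8 = 2126.23 × 0.866025 / 9.8 = 187.895 m
R = 187.895 m / 0.0254 = 7397 in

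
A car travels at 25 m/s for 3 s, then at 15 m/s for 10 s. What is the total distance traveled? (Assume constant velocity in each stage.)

d₁ = v₁t₁ = 25 × 3 = 75 m
d₂ = v₂t₂ = 15 × 10 = 150 m
d_total = 75 + 150 = 225 m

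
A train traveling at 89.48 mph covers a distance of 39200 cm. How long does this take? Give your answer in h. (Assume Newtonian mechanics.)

d = 39200 cm × 0.01 = 392.0 m
v = 89.48 mph × 0.44704 = 40.0011 m/s
t = d / v = 392.0 / 40.0011 = 9.79973 s
t = 9.79973 s / 3600.0 = 0.002722 h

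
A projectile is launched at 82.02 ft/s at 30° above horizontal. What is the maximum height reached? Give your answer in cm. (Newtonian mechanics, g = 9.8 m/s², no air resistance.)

v₀ = 82.02 ft/s × 0.3048 = 24.9997 m/s
H = v₀² × sin²(θ) / (2g) = 24.9997² × sin(30°)² / (2 × 9.8) = 624.985 × 0.25 / 19.6 = 7.97175 m
H = 7.97175 m / 0.01 = 797.2 cm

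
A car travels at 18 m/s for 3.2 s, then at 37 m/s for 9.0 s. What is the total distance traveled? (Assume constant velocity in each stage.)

d₁ = v₁t₁ = 18 × 3.2 = 57.6 m
d₂ = v₂t₂ = 37 × 9.0 = 333.0 m
d_total = 57.6 + 333.0 = 390.6 m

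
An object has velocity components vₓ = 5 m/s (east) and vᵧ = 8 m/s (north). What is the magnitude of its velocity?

|v| = √(vₓ² + vᵧ²) = √(5² + 8²) = √(89) = 9.43 m/s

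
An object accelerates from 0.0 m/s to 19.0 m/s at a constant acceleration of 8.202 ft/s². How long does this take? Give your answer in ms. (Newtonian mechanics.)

a = 8.202 ft/s² × 0.3048 = 2.49997 m/s²
t = (v - v₀) / a = (19.0 - 0.0) / 2.49997 = 7.60009 s
t = 7.60009 s / 0.001 = 7600 ms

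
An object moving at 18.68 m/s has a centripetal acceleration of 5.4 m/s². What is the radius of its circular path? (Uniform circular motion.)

r = v²/a_c = 18.68²/5.4 = 64.62 m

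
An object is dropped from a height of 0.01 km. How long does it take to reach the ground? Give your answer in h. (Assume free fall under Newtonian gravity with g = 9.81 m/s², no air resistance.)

h = 0.01 km × 1000.0 = 10.0 m
t = √(2h/g) = √(2 × 10.0 / 9.81) = 1.42784 s
t = 1.42784 s / 3600.0 = 0.0003966 h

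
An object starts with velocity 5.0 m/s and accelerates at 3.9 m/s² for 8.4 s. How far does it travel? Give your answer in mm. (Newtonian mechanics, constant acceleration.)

d = v₀ × t + ½ × a × t² = 5.0 × 8.4 + 0.5 × 3.9 × 8.4² = 179.592 m
d = 179.592 m / 0.001 = 179600 mm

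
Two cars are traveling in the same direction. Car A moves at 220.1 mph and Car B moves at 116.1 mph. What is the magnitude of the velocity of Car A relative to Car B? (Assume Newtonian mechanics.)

v_rel = |v_A - v_B| = |220.1 - 116.1| = 104.0 mph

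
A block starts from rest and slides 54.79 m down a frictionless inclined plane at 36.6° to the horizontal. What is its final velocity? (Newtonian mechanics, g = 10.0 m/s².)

a = g sin(θ) = 10.0 × sin(36.6°) = 5.9622 m/s²
v = √(2ad) = √(2 × 5.9622 × 54.79) = 25.56 m/s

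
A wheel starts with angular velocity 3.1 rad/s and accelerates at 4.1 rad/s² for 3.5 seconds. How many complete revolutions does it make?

θ = ω₀t + ½αt² = 3.1×3.5 + ½×4.1×3.5² = 35.9625 rad
Total revolutions = θ/(2π) = 35.9625/(2π) = 5.72
Complete revolutions = ⌊5.72⌋ = 5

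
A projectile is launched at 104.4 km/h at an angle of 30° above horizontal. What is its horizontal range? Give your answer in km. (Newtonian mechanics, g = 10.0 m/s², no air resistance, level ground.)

v₀ = 104.4 km/h × 0.2777777777777778 = 29.0 m/s
R = v₀² × sin(2θ) / g = 29.0² × sin(2 × 30°) / 10.0 = 841.0 × 0.866025 / 10.0 = 72.8327 m
R = 72.8327 m / 1000.0 = 0.07283 km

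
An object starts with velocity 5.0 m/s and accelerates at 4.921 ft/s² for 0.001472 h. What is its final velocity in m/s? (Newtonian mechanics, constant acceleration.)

a = 4.921 ft/s² × 0.3048 = 1.49992 m/s²
t = 0.001472 h × 3600.0 = 5.2992 s
v = v₀ + a × t = 5.0 + 1.49992 × 5.2992 = 12.95 m/s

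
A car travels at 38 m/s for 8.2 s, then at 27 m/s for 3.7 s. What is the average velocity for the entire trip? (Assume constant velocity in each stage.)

d₁ = v₁t₁ = 38 × 8.2 = 311.6 m
d₂ = v₂t₂ = 27 × 3.7 = 99.9 m
d_total = 411.5 m, t_total = 11.9 s
v_avg = d_total/t_total = 411.5/11.9 = 34.58 m/s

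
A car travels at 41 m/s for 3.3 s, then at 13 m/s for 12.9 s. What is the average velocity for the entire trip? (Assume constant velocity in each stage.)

d₁ = v₁t₁ = 41 × 3.3 = 135.3 m
d₂ = v₂t₂ = 13 × 12.9 = 167.7 m
d_total = 303.0 m, t_total = 16.2 s
v_avg = d_total/t_total = 303.0/16.2 = 18.7 m/s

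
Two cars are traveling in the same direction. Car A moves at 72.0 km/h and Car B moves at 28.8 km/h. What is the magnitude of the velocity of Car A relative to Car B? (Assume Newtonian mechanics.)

v_rel = |v_A - v_B| = |72.0 - 28.8| = 43.2 km/h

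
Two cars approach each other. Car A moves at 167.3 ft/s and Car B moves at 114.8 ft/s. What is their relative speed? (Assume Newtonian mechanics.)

v_rel = v_A + v_B = 167.3 + 114.8 = 282.1 ft/s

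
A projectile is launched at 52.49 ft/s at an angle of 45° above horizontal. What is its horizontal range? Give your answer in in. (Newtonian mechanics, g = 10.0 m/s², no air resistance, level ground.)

v₀ = 52.49 ft/s × 0.3048 = 15.999 m/s
R = v₀² × sin(2θ) / g = 15.999² × sin(2 × 45°) / 10.0 = 255.968 × 1.0 / 10.0 = 25.5968 m
R = 25.5968 m / 0.0254 = 1008 in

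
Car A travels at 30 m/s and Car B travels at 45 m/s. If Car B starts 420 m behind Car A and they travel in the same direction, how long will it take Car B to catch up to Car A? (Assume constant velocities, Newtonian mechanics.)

Relative speed: v_rel = 45 - 30 = 15 m/s
Time to catch: t = d₀/v_rel = 420/15 = 28.0 s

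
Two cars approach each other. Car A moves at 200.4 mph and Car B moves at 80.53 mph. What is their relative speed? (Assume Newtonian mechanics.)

v_rel = v_A + v_B = 200.4 + 80.53 = 280.93 mph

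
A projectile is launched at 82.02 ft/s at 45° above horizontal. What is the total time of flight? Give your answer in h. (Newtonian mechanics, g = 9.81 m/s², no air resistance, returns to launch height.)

v₀ = 82.02 ft/s × 0.3048 = 24.9997 m/s
T = 2 × v₀ × sin(θ) / g = 2 × 24.9997 × sin(45°) / 9.81 = 2 × 24.9997 × 0.707107 / 9.81 = 3.60397 s
T = 3.60397 s / 3600.0 = 0.001001 h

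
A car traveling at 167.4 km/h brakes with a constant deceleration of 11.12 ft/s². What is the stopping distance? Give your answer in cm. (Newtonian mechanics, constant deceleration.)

v₀ = 167.4 km/h × 0.2777777777777778 = 46.5 m/s
a = 11.12 ft/s² × 0.3048 = 3.38938 m/s²
d = v₀² / (2a) = 46.5² / (2 × 3.38938) = 2162.25 / 6.77876 = 318.974 m
d = 318.974 m / 0.01 = 31900 cm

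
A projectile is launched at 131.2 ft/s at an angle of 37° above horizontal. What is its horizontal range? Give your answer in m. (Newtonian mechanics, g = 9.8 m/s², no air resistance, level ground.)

v₀ = 131.2 ft/s × 0.3048 = 39.9898 m/s
R = v₀² × sin(2θ) / g = 39.9898² × sin(2 × 37°) / 9.8 = 1599.18 × 0.961262 / 9.8 = 156.9 m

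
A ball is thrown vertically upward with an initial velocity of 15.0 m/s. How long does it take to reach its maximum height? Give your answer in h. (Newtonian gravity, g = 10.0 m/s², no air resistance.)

t_up = v₀ / g = 15.0 / 10.0 = 1.5 s
t_up = 1.5 s / 3600.0 = 0.0004167 h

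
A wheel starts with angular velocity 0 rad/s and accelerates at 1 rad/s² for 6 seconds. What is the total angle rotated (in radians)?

θ = ω₀t + ½αt² = 0×6 + ½×1×6² = 18.0 rad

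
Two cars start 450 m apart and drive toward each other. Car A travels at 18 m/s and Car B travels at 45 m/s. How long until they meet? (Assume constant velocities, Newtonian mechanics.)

Combined speed: v_combined = 18 + 45 = 63 m/s
Time to meet: t = d/v_combined = 450/63 = 7.14 s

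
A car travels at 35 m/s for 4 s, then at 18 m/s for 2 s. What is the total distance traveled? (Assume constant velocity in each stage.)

d₁ = v₁t₁ = 35 × 4 = 140 m
d₂ = v₂t₂ = 18 × 2 = 36 m
d_total = 140 + 36 = 176 m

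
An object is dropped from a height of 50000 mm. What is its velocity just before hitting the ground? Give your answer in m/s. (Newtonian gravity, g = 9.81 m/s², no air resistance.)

h = 50000 mm × 0.001 = 50.0 m
v = √(2gh) = √(2 × 9.81 × 50.0) = 31.32 m/s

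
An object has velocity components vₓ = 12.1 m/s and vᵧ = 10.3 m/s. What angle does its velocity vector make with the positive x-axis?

θ = arctan(vᵧ/vₓ) = arctan(10.3/12.1) = 40.41°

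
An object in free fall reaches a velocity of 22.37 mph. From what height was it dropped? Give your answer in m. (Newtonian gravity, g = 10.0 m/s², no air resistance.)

v = 22.37 mph × 0.44704 = 10.0003 m/s
h = v² / (2g) = 10.0003² / (2 × 10.0) = 5.0 m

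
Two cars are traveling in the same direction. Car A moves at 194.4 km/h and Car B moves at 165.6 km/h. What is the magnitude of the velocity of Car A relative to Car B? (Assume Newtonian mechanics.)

v_rel = |v_A - v_B| = |194.4 - 165.6| = 28.8 km/h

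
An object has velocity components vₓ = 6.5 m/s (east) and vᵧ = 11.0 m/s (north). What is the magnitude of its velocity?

|v| = √(vₓ² + vᵧ²) = √(6.5² + 11.0²) = √(163.25) = 12.78 m/s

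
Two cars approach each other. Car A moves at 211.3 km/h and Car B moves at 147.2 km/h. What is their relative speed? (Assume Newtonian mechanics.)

v_rel = v_A + v_B = 211.3 + 147.2 = 358.5 km/h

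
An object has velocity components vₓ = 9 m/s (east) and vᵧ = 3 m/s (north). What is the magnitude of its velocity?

|v| = √(vₓ² + vᵧ²) = √(9² + 3²) = √(90) = 9.49 m/s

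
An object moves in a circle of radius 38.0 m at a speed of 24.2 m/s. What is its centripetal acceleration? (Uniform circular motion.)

a_c = v²/r = 24.2²/38.0 = 585.64/38.0 = 15.41 m/s²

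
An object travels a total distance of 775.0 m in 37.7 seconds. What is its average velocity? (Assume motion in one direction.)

v_avg = Δd / Δt = 775.0 / 37.7 = 20.56 m/s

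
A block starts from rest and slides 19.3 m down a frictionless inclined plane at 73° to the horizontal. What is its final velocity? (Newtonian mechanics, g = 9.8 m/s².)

a = g sin(θ) = 9.8 × sin(73°) = 9.3718 m/s²
v = √(2ad) = √(2 × 9.3718 × 19.3) = 19.02 m/s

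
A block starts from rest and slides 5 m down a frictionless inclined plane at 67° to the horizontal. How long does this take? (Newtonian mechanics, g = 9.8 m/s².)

a = g sin(θ) = 9.8 × sin(67°) = 9.0209 m/s²
t = √(2d/a) = √(2 × 5 / 9.0209) = 1.05 s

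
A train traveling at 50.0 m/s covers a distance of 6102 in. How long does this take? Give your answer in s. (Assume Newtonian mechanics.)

d = 6102 in × 0.0254 = 154.991 m
t = d / v = 154.991 / 50.0 = 3.1 s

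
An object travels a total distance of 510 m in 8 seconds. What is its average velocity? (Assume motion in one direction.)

v_avg = Δd / Δt = 510 / 8 = 63.75 m/s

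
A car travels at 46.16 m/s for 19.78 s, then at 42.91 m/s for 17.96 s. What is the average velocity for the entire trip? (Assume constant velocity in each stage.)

d₁ = v₁t₁ = 46.16 × 19.78 = 913.0448 m
d₂ = v₂t₂ = 42.91 × 17.96 = 770.6636 m
d_total = 1683.7084 m, t_total = 37.74 s
v_avg = d_total/t_total = 1683.7084/37.74 = 44.61 m/s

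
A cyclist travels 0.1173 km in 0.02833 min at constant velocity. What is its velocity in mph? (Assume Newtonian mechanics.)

d = 0.1173 km × 1000.0 = 117.3 m
t = 0.02833 min × 60.0 = 1.6998 s
v = d / t = 117.3 / 1.6998 = 69.0081 m/s
v = 69.0081 m/s / 0.44704 = 154.4 mph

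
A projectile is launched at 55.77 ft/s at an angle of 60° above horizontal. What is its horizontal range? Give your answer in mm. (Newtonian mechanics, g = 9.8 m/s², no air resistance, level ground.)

v₀ = 55.77 ft/s × 0.3048 = 16.998696 m/s
R = v₀² × sin(2θ) / g = 16.998696² × sin(2 × 60°) / 9.8 = 288.95567 × 0.8660254 / 9.8 = 25.534995 m
R = 25.534995 m / 0.001 = 25530 mm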